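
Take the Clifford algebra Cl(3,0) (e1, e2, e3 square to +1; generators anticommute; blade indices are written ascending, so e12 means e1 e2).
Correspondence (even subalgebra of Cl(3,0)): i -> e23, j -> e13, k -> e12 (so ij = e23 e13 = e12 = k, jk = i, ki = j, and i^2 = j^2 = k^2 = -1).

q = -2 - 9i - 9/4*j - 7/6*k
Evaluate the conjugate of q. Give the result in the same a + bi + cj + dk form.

In blades: q = -2 - 7/6*e12 - 9/4*e13 - 9*e23.
Quaternion conjugation is reversion on the even subalgebra: the scalar is fixed and every grade-2 blade flips sign, giving -2 + 7/6*e12 + 9/4*e13 + 9*e23; translating back:
Answer: -2 + 9i + 9/4*j + 7/6*k


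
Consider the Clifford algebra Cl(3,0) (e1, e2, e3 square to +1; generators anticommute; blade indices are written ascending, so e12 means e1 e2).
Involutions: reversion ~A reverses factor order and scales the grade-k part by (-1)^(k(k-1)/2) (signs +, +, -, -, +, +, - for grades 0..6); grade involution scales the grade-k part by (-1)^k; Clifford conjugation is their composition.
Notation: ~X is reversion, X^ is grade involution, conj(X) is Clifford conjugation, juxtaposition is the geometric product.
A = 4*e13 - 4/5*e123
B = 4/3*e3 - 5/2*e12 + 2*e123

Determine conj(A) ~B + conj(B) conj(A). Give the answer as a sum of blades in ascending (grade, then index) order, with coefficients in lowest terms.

first term: -8/5 - 16/3*e1 + 8*e2 + 2*e3 - 16/15*e12 - 10*e23
second term: 8/5 - 16/3*e1 - 8*e2 + 2*e3 + 16/15*e12 + 10*e23
Answer: -32/3*e1 + 4*e3


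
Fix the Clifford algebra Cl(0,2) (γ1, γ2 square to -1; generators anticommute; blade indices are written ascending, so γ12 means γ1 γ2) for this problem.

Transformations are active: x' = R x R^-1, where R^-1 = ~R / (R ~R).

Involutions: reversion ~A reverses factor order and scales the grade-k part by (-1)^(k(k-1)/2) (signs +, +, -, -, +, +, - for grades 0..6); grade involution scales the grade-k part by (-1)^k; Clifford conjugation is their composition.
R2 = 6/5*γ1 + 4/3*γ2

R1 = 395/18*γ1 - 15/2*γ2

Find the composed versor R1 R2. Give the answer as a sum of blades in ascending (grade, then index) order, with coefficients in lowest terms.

Distribute over the terms of R1 (each basis-blade product reordered to ascending indices, repeated generators contracted through their squares):
(395/18*γ1) R2 = -79/3 + 790/27*γ12
(-15/2*γ2) R2 = 10 + 9*γ12
Summing the partial products and collecting blades:
Answer: -49/3 + 1033/27*γ12


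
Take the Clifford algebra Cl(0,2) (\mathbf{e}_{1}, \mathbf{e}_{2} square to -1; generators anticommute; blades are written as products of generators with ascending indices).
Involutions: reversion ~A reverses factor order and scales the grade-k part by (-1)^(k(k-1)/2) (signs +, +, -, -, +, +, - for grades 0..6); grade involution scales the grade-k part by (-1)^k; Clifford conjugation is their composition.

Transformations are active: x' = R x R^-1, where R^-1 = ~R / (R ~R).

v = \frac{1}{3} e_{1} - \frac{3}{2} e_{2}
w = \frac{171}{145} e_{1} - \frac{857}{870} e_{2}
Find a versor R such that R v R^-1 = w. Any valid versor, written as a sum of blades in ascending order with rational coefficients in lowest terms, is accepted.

Sketch: the shared square -\frac{85}{36} makes R = v + w = \frac{658}{435} e_{1} - \frac{1081}{435} e_{2} the natural versor; its sandwich fixes that direction, negates (v - w)/2, and sends v to w.
Answer: \frac{658}{435} e_{1} - \frac{1081}{435} e_{2}


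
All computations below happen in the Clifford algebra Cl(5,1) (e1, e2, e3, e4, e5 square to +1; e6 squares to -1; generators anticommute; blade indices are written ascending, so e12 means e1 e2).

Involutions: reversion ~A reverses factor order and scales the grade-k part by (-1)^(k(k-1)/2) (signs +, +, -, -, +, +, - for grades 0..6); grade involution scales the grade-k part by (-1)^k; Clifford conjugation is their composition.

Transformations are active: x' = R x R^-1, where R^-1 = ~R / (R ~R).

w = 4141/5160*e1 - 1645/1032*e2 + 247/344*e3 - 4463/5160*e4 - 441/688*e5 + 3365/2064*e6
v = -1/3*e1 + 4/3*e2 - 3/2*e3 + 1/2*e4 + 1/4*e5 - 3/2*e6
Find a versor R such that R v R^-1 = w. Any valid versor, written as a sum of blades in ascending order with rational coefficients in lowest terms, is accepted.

Construction: equal norms (both 317/144) license R = v + w = 807/1720*e1 - 269/1032*e2 - 269/344*e3 - 1883/5160*e4 - 269/688*e5 + 269/2064*e6 — nothing changes along that direction, while (v - w)/2 changes sign, so v maps onto w.
Answer: 807/1720*e1 - 269/1032*e2 - 269/344*e3 - 1883/5160*e4 - 269/688*e5 + 269/2064*e6


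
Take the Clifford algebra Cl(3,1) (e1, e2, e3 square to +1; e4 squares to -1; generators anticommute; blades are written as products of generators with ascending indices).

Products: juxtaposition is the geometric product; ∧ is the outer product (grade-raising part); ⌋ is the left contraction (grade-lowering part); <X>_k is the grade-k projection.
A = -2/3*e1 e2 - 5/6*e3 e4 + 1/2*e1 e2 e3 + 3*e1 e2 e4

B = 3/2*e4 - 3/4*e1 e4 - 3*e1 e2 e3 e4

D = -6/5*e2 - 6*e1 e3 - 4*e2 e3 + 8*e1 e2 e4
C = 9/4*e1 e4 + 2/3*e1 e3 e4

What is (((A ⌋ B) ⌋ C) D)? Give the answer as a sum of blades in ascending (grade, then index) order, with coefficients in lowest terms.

step 1: 9*e3 + 3/2*e4 + 5/2*e1 e2 - 2*e3 e4
step 2: 49/24*e1 - e1 e3 - 6*e1 e4
step 3: -6 + 48*e2 - 49/4*e3 - 129/20*e1 e2 + 49/3*e2 e4 + 36*e3 e4 - 281/30*e1 e2 e3 - 36/5*e1 e2 e4 - 8*e2 e3 e4 + 24*e1 e2 e3 e4
Answer: -6 + 48*e2 - 49/4*e3 - 129/20*e1 e2 + 49/3*e2 e4 + 36*e3 e4 - 281/30*e1 e2 e3 - 36/5*e1 e2 e4 - 8*e2 e3 e4 + 24*e1 e2 e3 e4


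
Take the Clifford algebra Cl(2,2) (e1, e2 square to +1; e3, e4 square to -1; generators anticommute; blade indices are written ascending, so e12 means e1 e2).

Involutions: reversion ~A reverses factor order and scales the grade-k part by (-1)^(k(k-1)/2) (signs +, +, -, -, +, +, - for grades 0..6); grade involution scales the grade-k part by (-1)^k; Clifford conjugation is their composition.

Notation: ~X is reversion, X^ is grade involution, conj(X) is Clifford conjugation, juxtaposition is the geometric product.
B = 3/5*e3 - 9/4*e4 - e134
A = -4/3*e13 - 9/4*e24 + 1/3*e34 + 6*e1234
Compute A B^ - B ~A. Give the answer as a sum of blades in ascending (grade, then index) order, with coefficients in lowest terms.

first term: -17/15*e1 + 177/16*e2 - 3/4*e3 - 23/15*e4 - 63/4*e123 - 18/5*e124 - 3*e134 - 27/20*e234
second term: 7/15*e1 + 15/16*e2 + 3/4*e3 - 17/15*e4 - 45/4*e123 - 18/5*e124 - 3*e134 - 27/20*e234
Answer: -8/5*e1 + 81/8*e2 - 3/2*e3 - 2/5*e4 - 9/2*e123


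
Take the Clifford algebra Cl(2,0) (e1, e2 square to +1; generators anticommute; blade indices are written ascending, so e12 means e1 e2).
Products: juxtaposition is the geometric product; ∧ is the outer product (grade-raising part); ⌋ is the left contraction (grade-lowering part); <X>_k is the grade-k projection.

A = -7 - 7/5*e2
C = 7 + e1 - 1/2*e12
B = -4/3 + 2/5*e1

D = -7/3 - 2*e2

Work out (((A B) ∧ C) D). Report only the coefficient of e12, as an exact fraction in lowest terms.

step 1: 28/3 - 14/5*e1 + 28/15*e2 + 14/25*e12
step 2: 196/3 - 154/15*e1 + 196/15*e2 - 196/75*e12
step 3: -8036/45 + 6566/225*e1 - 7252/45*e2 + 5992/225*e12
Answer: 5992/225


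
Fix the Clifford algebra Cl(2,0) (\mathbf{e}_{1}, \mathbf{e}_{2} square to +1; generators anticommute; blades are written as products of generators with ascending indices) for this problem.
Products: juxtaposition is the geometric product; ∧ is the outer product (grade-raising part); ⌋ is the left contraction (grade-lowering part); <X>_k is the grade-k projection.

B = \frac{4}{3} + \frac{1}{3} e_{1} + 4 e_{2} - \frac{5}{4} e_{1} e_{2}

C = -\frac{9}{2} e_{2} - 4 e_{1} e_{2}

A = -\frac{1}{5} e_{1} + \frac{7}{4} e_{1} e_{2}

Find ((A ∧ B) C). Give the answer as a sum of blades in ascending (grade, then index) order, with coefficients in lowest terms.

step 1: -\frac{4}{15} e_{1} + \frac{23}{15} e_{1} e_{2}
step 2: \frac{92}{15} - \frac{69}{10} e_{1} + \frac{16}{15} e_{2} + \frac{6}{5} e_{1} e_{2}
Answer: \frac{92}{15} - \frac{69}{10} e_{1} + \frac{16}{15} e_{2} + \frac{6}{5} e_{1} e_{2}


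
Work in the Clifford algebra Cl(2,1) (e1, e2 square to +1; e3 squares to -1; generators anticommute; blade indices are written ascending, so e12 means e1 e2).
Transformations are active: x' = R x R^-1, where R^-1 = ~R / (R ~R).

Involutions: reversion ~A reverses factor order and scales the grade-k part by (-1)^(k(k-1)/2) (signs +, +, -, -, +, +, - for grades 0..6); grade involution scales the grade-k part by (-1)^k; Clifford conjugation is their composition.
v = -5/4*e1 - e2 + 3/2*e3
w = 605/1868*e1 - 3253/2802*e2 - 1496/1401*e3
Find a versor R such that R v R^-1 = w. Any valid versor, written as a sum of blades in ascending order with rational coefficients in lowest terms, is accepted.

Since q(v) = q(w) = 5/16, the sum R = v + w = -865/934*e1 - 6055/2802*e2 + 1211/2802*e3 does the job whenever invertible.
Answer: -865/934*e1 - 6055/2802*e2 + 1211/2802*e3


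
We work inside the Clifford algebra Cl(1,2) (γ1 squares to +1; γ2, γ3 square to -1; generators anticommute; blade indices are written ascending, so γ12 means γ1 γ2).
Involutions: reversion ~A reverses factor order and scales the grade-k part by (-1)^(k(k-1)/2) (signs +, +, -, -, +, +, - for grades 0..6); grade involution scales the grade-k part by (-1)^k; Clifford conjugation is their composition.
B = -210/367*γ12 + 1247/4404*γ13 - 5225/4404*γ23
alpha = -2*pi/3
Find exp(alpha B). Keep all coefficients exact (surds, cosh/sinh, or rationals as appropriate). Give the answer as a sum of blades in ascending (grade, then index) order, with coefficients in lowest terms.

B^2 term by term: the squares give (-210/367)^2*(γ12)^2 + (1247/4404)^2*(γ13)^2 + (-5225/4404)^2*(γ23)^2 = 44100/134689*(+1) + 1555009/19395216*(+1) + 27300625/19395216*(-1) = -1 (each basis 2-blade squares to minus the product of its generators' squares); cross terms between blades sharing an index anticommute and cancel. So B^2 = -1.
B^2 = -1 — since the square is negative, the closed form is circular: l = 1, alpha*l = -2*pi/3, so exp(alpha B) = cos(-2*pi/3) + (sin(-2*pi/3)/1)*B = -1/2 + (-sqrt(3)/2)*B.
Answer: -1/2 + 105*sqrt(3)/367*γ12 - 1247*sqrt(3)/8808*γ13 + 5225*sqrt(3)/8808*γ23


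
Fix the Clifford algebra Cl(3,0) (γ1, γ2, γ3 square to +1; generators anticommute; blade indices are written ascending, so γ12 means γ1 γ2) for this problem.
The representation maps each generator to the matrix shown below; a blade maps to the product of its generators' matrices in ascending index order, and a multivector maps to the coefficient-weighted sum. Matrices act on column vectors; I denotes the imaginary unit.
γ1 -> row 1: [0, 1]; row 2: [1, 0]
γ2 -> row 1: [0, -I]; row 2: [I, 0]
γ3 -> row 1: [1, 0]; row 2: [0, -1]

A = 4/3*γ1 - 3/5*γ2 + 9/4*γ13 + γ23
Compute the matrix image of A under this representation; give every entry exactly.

Bivector images (products of the table entries): rho(γ13) = rho(γ1)rho(γ3) = row 1: [0, -1]; row 2: [1, 0]; rho(γ23) = rho(γ2)rho(γ3) = row 1: [0, I]; row 2: [I, 0].
M = (4/3)*rho(γ1) + (-3/5)*rho(γ2) + (9/4)*rho(γ13) + (1)*rho(γ23), summed entrywise:
Answer: row 1: [0, -11/12 + 8*I/5]; row 2: [43/12 + 2*I/5, 0]


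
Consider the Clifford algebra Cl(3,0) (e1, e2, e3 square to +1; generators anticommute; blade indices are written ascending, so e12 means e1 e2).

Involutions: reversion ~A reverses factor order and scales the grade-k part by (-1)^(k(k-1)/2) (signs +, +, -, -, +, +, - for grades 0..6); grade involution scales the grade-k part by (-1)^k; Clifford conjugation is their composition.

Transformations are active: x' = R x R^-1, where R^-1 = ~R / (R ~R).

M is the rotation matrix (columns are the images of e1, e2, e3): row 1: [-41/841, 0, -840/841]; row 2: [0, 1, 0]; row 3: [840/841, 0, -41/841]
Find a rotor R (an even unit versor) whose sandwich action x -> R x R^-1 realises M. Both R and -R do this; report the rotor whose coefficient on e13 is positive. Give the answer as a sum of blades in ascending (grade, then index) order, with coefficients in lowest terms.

Method: write R = a + b12*e12 + b13*e13 + b23*e23 with a^2 + b12^2 + b13^2 + b23^2 = 1 (so R^-1 = ~R). Expanding the columns R e_j ~R gives tr M = 4a^2 - 1 and, from the antisymmetric part, M21 - M12 = -4a*b12, M13 - M31 = 4a*b13, M32 - M23 = -4a*b23.
Here tr M = 759/841, so a^2 = (1 + tr M)/4 = 400/841 and a = ±20/29. Taking a = 20/29: M21 - M12 = 0, M13 - M31 = -1680/841, M32 - M23 = 0, giving b12 = 0, b13 = -21/29, b23 = 0, i.e. R = 20/29 - 21/29*e13.
Its e13 coefficient is negative, so report the other preimage -R.
Answer: -20/29 + 21/29*e13. Why the constraint matters: R and -R act identically through the sandwich — M has trace 759/841 either way — so only the sign condition on e13 picks one of the two preimages.


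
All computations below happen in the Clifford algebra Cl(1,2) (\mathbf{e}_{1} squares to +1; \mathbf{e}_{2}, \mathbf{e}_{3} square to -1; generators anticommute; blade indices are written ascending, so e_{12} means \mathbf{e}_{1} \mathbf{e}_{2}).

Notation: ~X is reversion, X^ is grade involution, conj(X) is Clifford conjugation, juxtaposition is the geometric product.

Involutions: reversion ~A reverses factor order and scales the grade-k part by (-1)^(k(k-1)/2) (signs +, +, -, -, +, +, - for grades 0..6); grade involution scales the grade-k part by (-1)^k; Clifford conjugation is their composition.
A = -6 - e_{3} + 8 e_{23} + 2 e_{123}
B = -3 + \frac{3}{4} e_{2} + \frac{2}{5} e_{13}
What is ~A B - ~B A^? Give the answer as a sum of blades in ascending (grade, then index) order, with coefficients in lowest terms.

first term: 18 - \frac{2}{5} e_{1} - \frac{37}{10} e_{2} - 3 e_{3} + \frac{16}{5} e_{12} - \frac{39}{10} e_{13} + \frac{99}{4} e_{23} + 6 e_{123}
second term: 18 + \frac{2}{5} e_{1} - \frac{53}{10} e_{2} - 9 e_{3} - \frac{16}{5} e_{12} + \frac{9}{10} e_{13} - \frac{93}{4} e_{23} + 6 e_{123}
Answer: -\frac{4}{5} e_{1} + \frac{8}{5} e_{2} + 6 e_{3} + \frac{32}{5} e_{12} - \frac{24}{5} e_{13} + 48 e_{23}


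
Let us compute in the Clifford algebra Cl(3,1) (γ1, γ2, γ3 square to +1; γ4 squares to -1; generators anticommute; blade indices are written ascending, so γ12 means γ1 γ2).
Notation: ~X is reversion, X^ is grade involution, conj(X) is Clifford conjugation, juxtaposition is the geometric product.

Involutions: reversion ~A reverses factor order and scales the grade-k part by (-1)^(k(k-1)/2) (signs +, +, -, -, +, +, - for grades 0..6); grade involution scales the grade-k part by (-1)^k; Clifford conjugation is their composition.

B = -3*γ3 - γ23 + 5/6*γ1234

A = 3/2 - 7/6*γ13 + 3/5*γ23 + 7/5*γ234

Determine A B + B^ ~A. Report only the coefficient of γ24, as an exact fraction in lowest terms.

first term: 3/5 + 7/3*γ1 - 9/5*γ2 - 9/2*γ3 + 7/5*γ4 - 7/6*γ12 - 1/2*γ14 - 3/2*γ23 + 581/180*γ24 + 5/4*γ1234
second term: -3/5 - 14/3*γ1 + 9/5*γ2 + 9/2*γ3 - 7/5*γ4 - 7/6*γ12 + 1/2*γ14 - 3/2*γ23 + 931/180*γ24 + 5/4*γ1234
Answer: 42/5


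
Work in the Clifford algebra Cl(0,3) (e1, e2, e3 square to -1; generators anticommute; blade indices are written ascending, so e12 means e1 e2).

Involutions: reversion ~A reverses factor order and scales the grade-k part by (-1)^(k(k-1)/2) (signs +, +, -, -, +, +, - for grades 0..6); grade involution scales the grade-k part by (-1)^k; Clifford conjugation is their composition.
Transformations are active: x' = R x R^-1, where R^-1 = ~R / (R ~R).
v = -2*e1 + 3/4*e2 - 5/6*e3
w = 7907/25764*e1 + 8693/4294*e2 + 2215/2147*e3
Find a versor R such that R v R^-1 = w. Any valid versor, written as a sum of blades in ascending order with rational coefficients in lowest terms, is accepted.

A norm check does it: q(v) = q(w) = -757/144, hence R = v + w = -43621/25764*e1 + 23827/8588*e2 + 2555/12882*e3 realises the map — parallel part kept, (v - w)/2 negated, v carried to w.
Answer: -43621/25764*e1 + 23827/8588*e2 + 2555/12882*e3


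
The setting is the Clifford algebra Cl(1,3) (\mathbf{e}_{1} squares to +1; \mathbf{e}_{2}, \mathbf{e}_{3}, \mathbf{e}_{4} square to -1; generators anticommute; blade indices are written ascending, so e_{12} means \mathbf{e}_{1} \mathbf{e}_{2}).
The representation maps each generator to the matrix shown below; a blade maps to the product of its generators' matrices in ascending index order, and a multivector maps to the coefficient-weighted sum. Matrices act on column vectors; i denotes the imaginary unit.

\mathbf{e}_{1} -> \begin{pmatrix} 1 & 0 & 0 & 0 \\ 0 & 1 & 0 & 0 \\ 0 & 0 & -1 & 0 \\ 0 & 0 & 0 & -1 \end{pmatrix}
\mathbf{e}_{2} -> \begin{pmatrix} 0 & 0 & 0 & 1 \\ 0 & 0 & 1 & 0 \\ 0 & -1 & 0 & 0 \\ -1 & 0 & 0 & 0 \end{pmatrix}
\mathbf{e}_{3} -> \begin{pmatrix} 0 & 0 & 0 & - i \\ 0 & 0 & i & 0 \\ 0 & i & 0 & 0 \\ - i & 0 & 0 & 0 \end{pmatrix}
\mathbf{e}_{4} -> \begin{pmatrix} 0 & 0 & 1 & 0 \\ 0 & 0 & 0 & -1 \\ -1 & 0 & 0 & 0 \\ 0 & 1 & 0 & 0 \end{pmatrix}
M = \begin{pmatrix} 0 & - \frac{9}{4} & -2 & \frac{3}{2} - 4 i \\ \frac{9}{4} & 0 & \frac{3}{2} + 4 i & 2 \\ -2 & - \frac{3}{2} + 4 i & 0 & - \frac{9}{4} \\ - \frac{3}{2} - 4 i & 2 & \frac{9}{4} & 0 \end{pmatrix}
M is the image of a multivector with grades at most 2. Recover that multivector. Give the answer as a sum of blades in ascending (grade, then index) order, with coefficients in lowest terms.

Method: the blade images are trace-orthogonal — tr(rho(e_A) rho(e_B)^-1) = 4 if A = B and 0 otherwise — and rho(e_A)^-1 = (e_A)^2 * rho(e_A) with (e_A)^2 = +1 or -1, so the coefficient of e_A in the preimage is (e_A)^2 * tr(M rho(e_A))/4.
Nonzero projections over blades of grade <= 2: e_{2}: (e_{2})^2 = -1, tr(M rho(e_{2})) = -6, coefficient \frac{3}{2}; e_{3}: (e_{3})^2 = -1, tr(M rho(e_{3})) = -16, coefficient 4; e_{14}: (e_{14})^2 = +1, tr(M rho(e_{14})) = -8, coefficient -2; e_{24}: (e_{24})^2 = -1, tr(M rho(e_{24})) = 9, coefficient -\frac{9}{4}. Every other blade of grade <= 2 projects to 0.
Answer: \frac{3}{2} e_{2} + 4 e_{3} - 2 e_{14} - \frac{9}{4} e_{24}


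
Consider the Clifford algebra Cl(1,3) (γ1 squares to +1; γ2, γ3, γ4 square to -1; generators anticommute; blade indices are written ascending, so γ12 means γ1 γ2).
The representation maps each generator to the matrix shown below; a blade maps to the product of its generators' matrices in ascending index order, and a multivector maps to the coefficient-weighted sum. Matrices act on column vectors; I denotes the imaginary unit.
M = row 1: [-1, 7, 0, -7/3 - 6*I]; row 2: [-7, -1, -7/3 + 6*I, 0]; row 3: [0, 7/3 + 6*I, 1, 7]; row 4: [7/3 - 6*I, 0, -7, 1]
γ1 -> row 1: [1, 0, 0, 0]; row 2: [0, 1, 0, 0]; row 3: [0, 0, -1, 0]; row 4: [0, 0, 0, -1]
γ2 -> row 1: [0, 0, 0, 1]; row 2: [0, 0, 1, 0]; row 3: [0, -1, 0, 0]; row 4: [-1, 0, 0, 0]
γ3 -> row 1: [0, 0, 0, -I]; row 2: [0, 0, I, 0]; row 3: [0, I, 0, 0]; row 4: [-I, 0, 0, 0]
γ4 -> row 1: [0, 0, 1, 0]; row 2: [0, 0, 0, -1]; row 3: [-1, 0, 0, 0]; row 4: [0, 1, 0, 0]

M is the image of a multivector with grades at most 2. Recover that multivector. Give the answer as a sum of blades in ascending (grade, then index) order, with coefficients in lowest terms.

Method: the blade images are trace-orthogonal — tr(rho(e_A) rho(e_B)^-1) = 4 if A = B and 0 otherwise — and rho(e_A)^-1 = (e_A)^2 * rho(e_A) with (e_A)^2 = +1 or -1, so the coefficient of e_A in the preimage is (e_A)^2 * tr(M rho(e_A))/4.
Nonzero projections over blades of grade <= 2: γ1: (γ1)^2 = +1, tr(M rho(γ1)) = -4, coefficient -1; γ2: (γ2)^2 = -1, tr(M rho(γ2)) = 28/3, coefficient -7/3; γ3: (γ3)^2 = -1, tr(M rho(γ3)) = -24, coefficient 6; γ24: (γ24)^2 = -1, tr(M rho(γ24)) = -28, coefficient 7. Every other blade of grade <= 2 projects to 0.
Answer: -γ1 - 7/3*γ2 + 6*γ3 + 7*γ24


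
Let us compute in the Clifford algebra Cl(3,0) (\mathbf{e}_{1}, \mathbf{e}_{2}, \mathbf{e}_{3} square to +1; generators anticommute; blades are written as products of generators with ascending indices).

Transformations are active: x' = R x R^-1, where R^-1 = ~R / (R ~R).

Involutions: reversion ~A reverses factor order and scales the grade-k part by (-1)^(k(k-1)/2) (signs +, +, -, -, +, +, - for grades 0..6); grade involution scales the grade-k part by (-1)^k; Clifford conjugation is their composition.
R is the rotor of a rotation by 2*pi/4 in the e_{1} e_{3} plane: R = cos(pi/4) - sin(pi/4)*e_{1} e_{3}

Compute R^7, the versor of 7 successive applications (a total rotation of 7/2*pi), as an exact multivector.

Rotor phase runs at HALF the rotation angle; powers of one rotor simply add phase, so after 7 steps in e_{1} e_{3} the phase is 7*pi/4 = \frac{7 \pi}{4} and R^7 = cos(\frac{7 \pi}{4}) - sin(\frac{7 \pi}{4})*e_{1} e_{3}.
cos(\frac{7 \pi}{4}) = \frac{\sqrt{2}}{2} and sin(\frac{7 \pi}{4}) = - \frac{\sqrt{2}}{2}, so R^7 = \frac{\sqrt{2}}{2} + \frac{\sqrt{2}}{2} e_{1} e_{3}. The net rotation is 3/2*pi (after discarding 1 full turn, each of which contributes a factor -1 to the rotor); the rotor keeps the half-angle phase exactly.
Answer: \frac{\sqrt{2}}{2} + \frac{\sqrt{2}}{2} e_{1} e_{3}


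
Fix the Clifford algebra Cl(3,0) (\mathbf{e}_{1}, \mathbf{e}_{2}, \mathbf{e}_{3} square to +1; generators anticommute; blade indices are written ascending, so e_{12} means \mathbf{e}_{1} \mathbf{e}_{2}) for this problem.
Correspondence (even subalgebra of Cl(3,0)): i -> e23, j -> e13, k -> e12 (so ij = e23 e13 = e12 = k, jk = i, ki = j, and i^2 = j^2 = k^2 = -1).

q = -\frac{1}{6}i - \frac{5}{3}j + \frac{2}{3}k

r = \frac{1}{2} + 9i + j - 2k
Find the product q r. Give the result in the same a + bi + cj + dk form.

In blades: q = \frac{2}{3} e_{12} - \frac{5}{3} e_{13} - \frac{1}{6} e_{23}, r = \frac{1}{2} - 2 e_{12} + e_{13} + 9 e_{23}.
Distribute q over r term by term (generator squares from the signature, products reordered to ascending indices): (\frac{2}{3} e_{12})*r = \frac{4}{3} + \frac{1}{3} e_{12} + 6 e_{13} - \frac{2}{3} e_{23}; (-\frac{5}{3} e_{13})*r = \frac{5}{3} + 15 e_{12} - \frac{5}{6} e_{13} + \frac{10}{3} e_{23}; (-\frac{1}{6} e_{23})*r = \frac{3}{2} - \frac{1}{6} e_{12} - \frac{1}{3} e_{13} - \frac{1}{12} e_{23}.
Sum: \frac{9}{2} + \frac{91}{6} e_{12} + \frac{29}{6} e_{13} + \frac{31}{12} e_{23}; translating back through the correspondence:
Answer: \frac{9}{2} + \frac{31}{12}i + \frac{29}{6}j + \frac{91}{6}k


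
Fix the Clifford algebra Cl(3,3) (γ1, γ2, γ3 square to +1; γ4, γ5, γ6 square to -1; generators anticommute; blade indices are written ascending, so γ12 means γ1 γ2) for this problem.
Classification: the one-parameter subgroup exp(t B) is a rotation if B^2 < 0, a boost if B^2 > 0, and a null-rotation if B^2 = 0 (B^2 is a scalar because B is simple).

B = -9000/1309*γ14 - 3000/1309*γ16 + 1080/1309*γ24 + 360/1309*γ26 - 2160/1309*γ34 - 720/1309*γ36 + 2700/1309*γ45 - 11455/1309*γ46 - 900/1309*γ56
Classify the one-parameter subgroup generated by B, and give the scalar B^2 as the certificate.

B^2 term by term: the squares give (-9000/1309)^2*(γ14)^2 + (-3000/1309)^2*(γ16)^2 + (1080/1309)^2*(γ24)^2 + (360/1309)^2*(γ26)^2 + (-2160/1309)^2*(γ34)^2 + (-720/1309)^2*(γ36)^2 + (2700/1309)^2*(γ45)^2 + (-11455/1309)^2*(γ46)^2 + (-900/1309)^2*(γ56)^2 = 81000000/1713481*(+1) + 9000000/1713481*(+1) + 1166400/1713481*(+1) + 129600/1713481*(+1) + 4665600/1713481*(+1) + 518400/1713481*(+1) + 7290000/1713481*(-1) + 131217025/1713481*(-1) + 810000/1713481*(-1) = -25 (each basis 2-blade squares to minus the product of its generators' squares); cross terms between blades sharing an index anticommute and cancel; the commuting (index-disjoint) pairs give grade-4 terms 2*c*c'*(blade product), which cancel blade by blade — γ1246: 6480000/1713481 - 6480000/1713481 = 0; γ1346: -12960000/1713481 + 12960000/1713481 = 0; γ1456: 16200000/1713481 - 16200000/1713481 = 0; γ2346: 1555200/1713481 - 1555200/1713481 = 0; γ2456: -1944000/1713481 + 1944000/1713481 = 0; γ3456: 3888000/1713481 - 3888000/1713481 = 0 — confirming B is simple. So B^2 = -25.
Answer: rotation, certificate B^2 = -25. The invariant at work: B^2 = -25 is unchanged by conjugation, hence its sign classifies the subgroup whatever basis B is written in.


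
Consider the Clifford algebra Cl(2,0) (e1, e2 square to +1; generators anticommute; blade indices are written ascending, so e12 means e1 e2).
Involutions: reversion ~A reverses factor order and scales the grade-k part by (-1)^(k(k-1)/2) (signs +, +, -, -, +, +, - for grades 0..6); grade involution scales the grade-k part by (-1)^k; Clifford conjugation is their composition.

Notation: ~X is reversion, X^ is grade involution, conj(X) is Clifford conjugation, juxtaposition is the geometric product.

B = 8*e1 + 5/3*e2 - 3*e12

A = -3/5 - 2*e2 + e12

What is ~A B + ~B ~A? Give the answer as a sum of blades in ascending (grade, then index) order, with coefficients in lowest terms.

first term: -19/3 - 187/15*e1 + 7*e2 + 89/5*e12
second term: -1/3 - 137/15*e1 - 9*e2 - 89/5*e12
Answer: -20/3 - 108/5*e1 - 2*e2


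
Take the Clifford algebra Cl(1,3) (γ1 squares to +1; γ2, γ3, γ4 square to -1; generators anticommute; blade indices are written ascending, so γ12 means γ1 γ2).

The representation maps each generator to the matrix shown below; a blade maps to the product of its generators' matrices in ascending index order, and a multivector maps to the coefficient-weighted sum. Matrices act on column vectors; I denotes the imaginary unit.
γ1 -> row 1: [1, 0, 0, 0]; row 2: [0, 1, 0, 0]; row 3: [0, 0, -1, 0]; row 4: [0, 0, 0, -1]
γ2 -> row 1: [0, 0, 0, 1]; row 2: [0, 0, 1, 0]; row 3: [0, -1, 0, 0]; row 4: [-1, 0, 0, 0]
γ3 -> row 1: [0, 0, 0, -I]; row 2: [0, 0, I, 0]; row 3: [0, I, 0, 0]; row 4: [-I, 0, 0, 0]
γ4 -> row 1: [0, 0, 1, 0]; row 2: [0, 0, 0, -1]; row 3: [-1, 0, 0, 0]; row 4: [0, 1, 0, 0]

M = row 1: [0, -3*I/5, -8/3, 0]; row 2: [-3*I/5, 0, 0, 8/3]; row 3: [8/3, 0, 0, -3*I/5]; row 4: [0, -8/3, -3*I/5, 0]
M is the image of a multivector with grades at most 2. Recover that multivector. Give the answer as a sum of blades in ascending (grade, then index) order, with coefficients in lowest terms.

Method: the blade images are trace-orthogonal — tr(rho(e_A) rho(e_B)^-1) = 4 if A = B and 0 otherwise — and rho(e_A)^-1 = (e_A)^2 * rho(e_A) with (e_A)^2 = +1 or -1, so the coefficient of e_A in the preimage is (e_A)^2 * tr(M rho(e_A))/4.
Nonzero projections over blades of grade <= 2: γ4: (γ4)^2 = -1, tr(M rho(γ4)) = 32/3, coefficient -8/3; γ34: (γ34)^2 = -1, tr(M rho(γ34)) = -12/5, coefficient 3/5. Every other blade of grade <= 2 projects to 0.
Answer: -8/3*γ4 + 3/5*γ34


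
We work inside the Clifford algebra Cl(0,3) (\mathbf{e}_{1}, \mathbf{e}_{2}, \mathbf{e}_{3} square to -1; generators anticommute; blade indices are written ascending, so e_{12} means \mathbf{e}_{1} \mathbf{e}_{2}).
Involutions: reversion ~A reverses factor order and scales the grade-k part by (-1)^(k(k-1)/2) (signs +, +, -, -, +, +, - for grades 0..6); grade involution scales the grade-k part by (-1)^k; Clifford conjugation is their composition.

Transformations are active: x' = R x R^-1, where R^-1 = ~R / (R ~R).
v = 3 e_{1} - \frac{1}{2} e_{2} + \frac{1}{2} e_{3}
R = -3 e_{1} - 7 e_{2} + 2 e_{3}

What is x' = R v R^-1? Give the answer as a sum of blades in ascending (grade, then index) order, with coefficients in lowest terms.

~R = -3 e_{1} - 7 e_{2} + 2 e_{3}, and R ~R = -62, so R^-1 = ~R / (-62).
R v = \frac{9}{2} + \frac{45}{2} e_{12} - \frac{15}{2} e_{13} - \frac{5}{2} e_{23}
Answer: -\frac{159}{62} e_{1} + \frac{47}{31} e_{2} - \frac{49}{62} e_{3}


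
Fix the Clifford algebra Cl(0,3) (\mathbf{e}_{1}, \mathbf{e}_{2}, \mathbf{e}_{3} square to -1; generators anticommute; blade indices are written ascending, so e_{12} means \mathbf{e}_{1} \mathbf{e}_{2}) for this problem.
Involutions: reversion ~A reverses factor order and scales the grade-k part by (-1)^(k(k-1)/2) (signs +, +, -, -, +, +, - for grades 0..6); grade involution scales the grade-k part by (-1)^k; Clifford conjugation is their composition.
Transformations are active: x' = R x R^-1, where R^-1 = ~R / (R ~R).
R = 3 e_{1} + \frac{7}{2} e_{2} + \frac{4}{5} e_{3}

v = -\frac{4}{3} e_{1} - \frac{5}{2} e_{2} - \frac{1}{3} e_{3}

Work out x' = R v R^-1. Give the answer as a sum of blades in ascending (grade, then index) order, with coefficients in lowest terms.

~R = 3 e_{1} + \frac{7}{2} e_{2} + \frac{4}{5} e_{3}, and R ~R = -\frac{2189}{100}, so R^-1 = ~R / (-\frac{2189}{100}).
R v = \frac{781}{60} - \frac{17}{6} e_{12} + \frac{1}{15} e_{13} + \frac{5}{6} e_{23}
Answer: -\frac{1334}{597} e_{1} - \frac{1985}{1194} e_{2} - \frac{123}{199} e_{3}


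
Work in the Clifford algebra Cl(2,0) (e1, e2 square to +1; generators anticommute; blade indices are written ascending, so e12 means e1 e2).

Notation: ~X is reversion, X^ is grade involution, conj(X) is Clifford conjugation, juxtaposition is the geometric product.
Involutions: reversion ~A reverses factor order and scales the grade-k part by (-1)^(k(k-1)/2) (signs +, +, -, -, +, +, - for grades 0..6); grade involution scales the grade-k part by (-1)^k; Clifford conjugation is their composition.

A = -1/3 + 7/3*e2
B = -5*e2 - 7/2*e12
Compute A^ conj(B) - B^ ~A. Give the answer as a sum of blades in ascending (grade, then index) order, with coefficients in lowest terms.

first term: -35/3 + 49/6*e1 - 5/3*e2 - 7/6*e12
second term: 35/3 - 49/6*e1 - 5/3*e2 + 7/6*e12
Answer: -70/3 + 49/3*e1 - 7/3*e12


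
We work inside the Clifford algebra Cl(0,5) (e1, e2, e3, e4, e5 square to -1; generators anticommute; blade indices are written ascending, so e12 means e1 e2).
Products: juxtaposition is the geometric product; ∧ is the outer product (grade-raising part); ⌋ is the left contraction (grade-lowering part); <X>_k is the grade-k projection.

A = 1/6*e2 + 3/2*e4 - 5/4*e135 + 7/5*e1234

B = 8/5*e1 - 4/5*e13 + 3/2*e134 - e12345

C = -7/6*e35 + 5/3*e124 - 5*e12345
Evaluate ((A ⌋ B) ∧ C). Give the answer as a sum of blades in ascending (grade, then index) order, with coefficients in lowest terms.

step 1: -7/5*e5 - 9/4*e13 - 5/4*e24 - 3/2*e1235 - 1/6*e1345
step 2: 7/3*e1245 - 35/24*e2345
Answer: 7/3*e1245 - 35/24*e2345


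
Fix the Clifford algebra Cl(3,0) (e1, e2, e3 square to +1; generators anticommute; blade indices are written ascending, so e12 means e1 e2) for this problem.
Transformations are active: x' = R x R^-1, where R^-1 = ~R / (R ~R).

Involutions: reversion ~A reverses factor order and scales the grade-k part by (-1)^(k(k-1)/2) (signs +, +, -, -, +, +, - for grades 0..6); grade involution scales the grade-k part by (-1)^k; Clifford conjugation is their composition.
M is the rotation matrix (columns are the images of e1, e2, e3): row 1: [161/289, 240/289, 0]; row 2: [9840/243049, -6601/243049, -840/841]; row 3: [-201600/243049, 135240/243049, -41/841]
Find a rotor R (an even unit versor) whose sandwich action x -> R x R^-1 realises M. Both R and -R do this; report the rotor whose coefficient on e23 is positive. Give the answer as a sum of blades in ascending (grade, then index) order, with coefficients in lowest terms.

Method: write R = a + b12*e12 + b13*e13 + b23*e23 with a^2 + b12^2 + b13^2 + b23^2 = 1 (so R^-1 = ~R). Expanding the columns R e_j ~R gives tr M = 4a^2 - 1 and, from the antisymmetric part, M21 - M12 = -4a*b12, M13 - M31 = 4a*b13, M32 - M23 = -4a*b23.
Here tr M = 116951/243049, so a^2 = (1 + tr M)/4 = 90000/243049 and a = ±300/493. Taking a = 300/493: M21 - M12 = -192000/243049, M13 - M31 = 201600/243049, M32 - M23 = 378000/243049, giving b12 = 160/493, b13 = 168/493, b23 = -315/493, i.e. R = 300/493 + 160/493*e12 + 168/493*e13 - 315/493*e23.
Its e23 coefficient is negative, so report the other preimage -R.
Answer: -300/493 - 160/493*e12 - 168/493*e13 + 315/493*e23. Note: both R and -R realise this M (trace 116951/243049); the covering map identifies them, and the e23-coefficient sign is the tie-breaker.


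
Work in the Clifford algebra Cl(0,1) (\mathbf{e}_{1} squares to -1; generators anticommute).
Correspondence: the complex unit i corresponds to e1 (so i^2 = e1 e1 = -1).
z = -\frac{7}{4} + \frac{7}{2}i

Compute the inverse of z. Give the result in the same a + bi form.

In blades: z = -\frac{7}{4} + \frac{7}{2} e_{1}.
With qbar = -\frac{7}{4} - \frac{7}{2} e_{1} (scalar fixed, mapped units negated), z qbar = \frac{245}{16} (the sum of squared coefficients), so z^-1 = qbar / (\frac{245}{16}) = -\frac{4}{35} - \frac{8}{35} e_{1}; translating back:
Answer: -\frac{4}{35} - \frac{8}{35}i


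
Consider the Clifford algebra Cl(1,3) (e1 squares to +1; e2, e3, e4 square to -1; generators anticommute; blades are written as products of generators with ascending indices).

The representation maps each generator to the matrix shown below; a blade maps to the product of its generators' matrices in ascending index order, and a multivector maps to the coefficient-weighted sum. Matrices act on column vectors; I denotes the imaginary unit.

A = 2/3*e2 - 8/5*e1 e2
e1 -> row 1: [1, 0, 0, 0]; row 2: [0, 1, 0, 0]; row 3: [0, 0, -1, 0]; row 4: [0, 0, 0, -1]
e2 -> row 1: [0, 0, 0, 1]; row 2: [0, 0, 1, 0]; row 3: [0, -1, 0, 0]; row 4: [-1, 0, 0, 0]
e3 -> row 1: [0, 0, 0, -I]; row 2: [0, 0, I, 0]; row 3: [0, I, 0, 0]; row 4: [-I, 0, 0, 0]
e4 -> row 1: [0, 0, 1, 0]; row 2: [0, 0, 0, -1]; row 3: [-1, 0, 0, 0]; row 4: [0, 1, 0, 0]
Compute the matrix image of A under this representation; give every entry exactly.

Bivector images (products of the table entries): rho(e1 e2) = rho(e1)rho(e2) = row 1: [0, 0, 0, 1]; row 2: [0, 0, 1, 0]; row 3: [0, 1, 0, 0]; row 4: [1, 0, 0, 0].
M = (2/3)*rho(e2) + (-8/5)*rho(e1 e2), summed entrywise:
Answer: row 1: [0, 0, 0, -14/15]; row 2: [0, 0, -14/15, 0]; row 3: [0, -34/15, 0, 0]; row 4: [-34/15, 0, 0, 0]


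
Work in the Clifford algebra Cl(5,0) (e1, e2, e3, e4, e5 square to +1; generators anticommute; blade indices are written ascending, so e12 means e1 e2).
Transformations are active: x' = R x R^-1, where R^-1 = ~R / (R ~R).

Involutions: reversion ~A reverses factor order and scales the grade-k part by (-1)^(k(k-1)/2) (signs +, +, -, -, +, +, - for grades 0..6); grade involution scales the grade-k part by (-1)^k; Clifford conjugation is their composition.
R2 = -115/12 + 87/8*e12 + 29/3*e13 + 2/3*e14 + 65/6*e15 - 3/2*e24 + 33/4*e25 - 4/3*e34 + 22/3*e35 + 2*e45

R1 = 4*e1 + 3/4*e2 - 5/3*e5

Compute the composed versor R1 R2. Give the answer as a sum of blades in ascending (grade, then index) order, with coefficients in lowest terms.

Distribute over the terms of R1 (each basis-blade product reordered to ascending indices, repeated generators contracted through their squares):
(4*e1) R2 = -115/3*e1 + 87/2*e2 + 116/3*e3 + 8/3*e4 + 130/3*e5 - 6*e124 + 33*e125 - 16/3*e134 + 88/3*e135 + 8*e145
(3/4*e2) R2 = -261/32*e1 - 115/16*e2 - 9/8*e4 + 99/16*e5 - 29/4*e123 - 1/2*e124 - 65/8*e125 - e234 + 11/2*e235 + 3/2*e245
(-5/3*e5) R2 = 325/18*e1 + 55/4*e2 + 110/9*e3 + 10/3*e4 + 575/36*e5 - 145/8*e125 - 145/9*e135 - 10/9*e145 + 5/2*e245 + 20/9*e345
Summing the partial products and collecting blades:
Answer: -8189/288*e1 + 801/16*e2 + 458/9*e3 + 39/8*e4 + 9431/144*e5 - 29/4*e123 - 13/2*e124 + 27/4*e125 - 16/3*e134 + 119/9*e135 + 62/9*e145 - e234 + 11/2*e235 + 4*e245 + 20/9*e345


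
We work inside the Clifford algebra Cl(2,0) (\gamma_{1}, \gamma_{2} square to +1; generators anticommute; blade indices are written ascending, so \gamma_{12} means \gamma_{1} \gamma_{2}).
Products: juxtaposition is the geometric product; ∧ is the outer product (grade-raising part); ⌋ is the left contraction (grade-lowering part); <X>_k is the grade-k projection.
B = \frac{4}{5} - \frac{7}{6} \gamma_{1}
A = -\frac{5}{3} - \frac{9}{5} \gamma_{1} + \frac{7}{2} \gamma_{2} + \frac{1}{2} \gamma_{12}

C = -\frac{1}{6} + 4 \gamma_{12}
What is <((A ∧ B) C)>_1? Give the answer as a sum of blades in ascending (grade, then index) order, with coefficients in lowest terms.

step 1: -\frac{4}{3} + \frac{227}{450} \gamma_{1} + \frac{14}{5} \gamma_{2} + \frac{269}{60} \gamma_{12}
step 2: -\frac{797}{45} - \frac{30467}{2700} \gamma_{1} + \frac{349}{225} \gamma_{2} - \frac{2189}{360} \gamma_{12}
step 3: -\frac{30467}{2700} \gamma_{1} + \frac{349}{225} \gamma_{2}
Answer: -\frac{30467}{2700} \gamma_{1} + \frac{349}{225} \gamma_{2}


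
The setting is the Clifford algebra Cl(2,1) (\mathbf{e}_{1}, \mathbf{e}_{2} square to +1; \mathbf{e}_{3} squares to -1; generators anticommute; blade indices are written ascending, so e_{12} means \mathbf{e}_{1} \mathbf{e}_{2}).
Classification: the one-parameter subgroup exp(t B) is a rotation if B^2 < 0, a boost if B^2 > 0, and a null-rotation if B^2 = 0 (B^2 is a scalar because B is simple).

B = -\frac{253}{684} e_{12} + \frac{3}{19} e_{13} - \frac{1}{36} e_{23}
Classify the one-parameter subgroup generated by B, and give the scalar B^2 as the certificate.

B^2 term by term: the squares give (-\frac{253}{684})^2*(e_{12})^2 + (\frac{3}{19})^2*(e_{13})^2 + (-\frac{1}{36})^2*(e_{23})^2 = \frac{64009}{467856}*(-1) + \frac{9}{361}*(+1) + \frac{1}{1296}*(+1) = -\frac{1}{9} (each basis 2-blade squares to minus the product of its generators' squares); cross terms between blades sharing an index anticommute and cancel. So B^2 = -\frac{1}{9}.
Answer: rotation, certificate B^2 = -\frac{1}{9}. The scalar -\frac{1}{9} is the complete invariant here: its sign names the subgroup type.


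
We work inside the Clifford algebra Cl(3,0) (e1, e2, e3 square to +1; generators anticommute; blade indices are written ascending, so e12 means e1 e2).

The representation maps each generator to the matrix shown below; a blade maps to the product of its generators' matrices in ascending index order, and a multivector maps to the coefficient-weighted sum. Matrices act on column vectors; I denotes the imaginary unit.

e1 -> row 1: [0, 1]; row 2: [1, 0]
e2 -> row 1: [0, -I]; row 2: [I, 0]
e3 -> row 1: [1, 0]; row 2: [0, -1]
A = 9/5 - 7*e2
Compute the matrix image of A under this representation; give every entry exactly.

M = (9/5)*1 + (-7)*rho(e2), summed entrywise (1 is the identity matrix):
Answer: row 1: [9/5, 7*I]; row 2: [-7*I, 9/5]


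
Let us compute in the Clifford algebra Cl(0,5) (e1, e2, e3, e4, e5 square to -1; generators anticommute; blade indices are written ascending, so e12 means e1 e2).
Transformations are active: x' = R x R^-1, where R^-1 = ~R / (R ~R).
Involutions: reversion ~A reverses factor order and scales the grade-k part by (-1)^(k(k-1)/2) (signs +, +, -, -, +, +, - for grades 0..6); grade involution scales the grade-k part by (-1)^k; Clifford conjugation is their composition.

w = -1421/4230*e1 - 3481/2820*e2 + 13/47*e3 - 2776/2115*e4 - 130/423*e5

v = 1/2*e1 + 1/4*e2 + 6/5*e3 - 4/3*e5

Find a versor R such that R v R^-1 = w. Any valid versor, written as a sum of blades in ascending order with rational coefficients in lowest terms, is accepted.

Reasoning: v^2 = w^2 = -12709/3600 since conjugation preserves the quadratic form; R = v + w = 347/2115*e1 - 694/705*e2 + 347/235*e3 - 2776/2115*e4 - 694/423*e5 is then valid when invertible, keeping its own part and reversing (v - w)/2.
Answer: 347/2115*e1 - 694/705*e2 + 347/235*e3 - 2776/2115*e4 - 694/423*e5


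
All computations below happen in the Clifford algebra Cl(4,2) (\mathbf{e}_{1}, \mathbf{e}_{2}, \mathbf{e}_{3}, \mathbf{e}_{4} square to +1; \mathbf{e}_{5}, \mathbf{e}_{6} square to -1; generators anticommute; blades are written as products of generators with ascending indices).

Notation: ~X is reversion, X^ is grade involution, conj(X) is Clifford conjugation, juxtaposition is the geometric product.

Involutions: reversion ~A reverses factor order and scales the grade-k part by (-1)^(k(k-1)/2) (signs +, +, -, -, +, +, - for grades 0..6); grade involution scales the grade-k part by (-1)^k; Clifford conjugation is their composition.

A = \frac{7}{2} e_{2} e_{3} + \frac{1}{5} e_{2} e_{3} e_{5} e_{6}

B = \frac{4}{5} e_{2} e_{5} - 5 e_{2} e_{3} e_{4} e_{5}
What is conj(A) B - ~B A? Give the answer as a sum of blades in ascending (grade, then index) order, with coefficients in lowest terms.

first term: \frac{14}{5} e_{3} e_{5} - \frac{4}{25} e_{3} e_{6} - \frac{35}{2} e_{4} e_{5} + e_{4} e_{6}
second term: -\frac{14}{5} e_{3} e_{5} + \frac{4}{25} e_{3} e_{6} + \frac{35}{2} e_{4} e_{5} - e_{4} e_{6}
Answer: \frac{28}{5} e_{3} e_{5} - \frac{8}{25} e_{3} e_{6} - 35 e_{4} e_{5} + 2 e_{4} e_{6}
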